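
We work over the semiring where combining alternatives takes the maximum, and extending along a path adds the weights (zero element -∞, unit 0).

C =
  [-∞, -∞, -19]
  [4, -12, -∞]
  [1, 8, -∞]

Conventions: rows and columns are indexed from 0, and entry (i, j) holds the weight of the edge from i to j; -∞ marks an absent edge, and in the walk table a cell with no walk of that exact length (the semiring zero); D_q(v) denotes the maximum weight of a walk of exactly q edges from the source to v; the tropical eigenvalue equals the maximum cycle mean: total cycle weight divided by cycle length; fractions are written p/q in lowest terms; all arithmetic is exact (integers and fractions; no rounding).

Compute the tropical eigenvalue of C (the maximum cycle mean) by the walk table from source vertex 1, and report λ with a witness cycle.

q=0: [-∞, 0, -∞]
q=1: [4, -12, -∞]
q=2: [-8, -24, -15]
q=3: [-14, -7, -27]
Optimal cycle mean attained by: cycle 0->2->1->0, total (-19) + 8 + 4, length 3.
Answer: λ = -7/3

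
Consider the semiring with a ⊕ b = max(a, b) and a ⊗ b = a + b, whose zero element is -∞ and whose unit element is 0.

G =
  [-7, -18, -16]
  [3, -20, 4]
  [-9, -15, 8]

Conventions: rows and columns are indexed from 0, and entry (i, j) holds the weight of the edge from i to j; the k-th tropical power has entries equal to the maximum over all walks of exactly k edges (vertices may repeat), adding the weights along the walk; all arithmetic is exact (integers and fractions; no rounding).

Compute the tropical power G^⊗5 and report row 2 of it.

G^⊗2:
  [-14, -25, -8]
  [-4, -11, 12]
  [-1, -7, 16]
G^⊗3:
  [-17, -23, 0]
  [3, -3, 20]
  [7, 1, 24]
G^⊗4:
  [-9, -15, 8]
  [11, 5, 28]
  [15, 9, 32]
G^⊗5:
  [-1, -7, 16]
  [19, 13, 36]
  [23, 17, 40]
Answer: row 2 of G^⊗5 = [23, 17, 40]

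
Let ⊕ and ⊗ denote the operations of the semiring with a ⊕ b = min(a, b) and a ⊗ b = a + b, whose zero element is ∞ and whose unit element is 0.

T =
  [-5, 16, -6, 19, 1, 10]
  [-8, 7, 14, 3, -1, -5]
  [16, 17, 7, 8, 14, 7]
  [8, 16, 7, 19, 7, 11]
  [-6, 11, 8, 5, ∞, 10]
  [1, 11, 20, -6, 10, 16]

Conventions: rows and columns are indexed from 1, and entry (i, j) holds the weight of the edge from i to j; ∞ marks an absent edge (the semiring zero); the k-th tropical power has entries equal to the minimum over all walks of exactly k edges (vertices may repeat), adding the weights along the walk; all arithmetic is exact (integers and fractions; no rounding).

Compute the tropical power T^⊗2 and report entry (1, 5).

T^⊗2:
  [-10, 11, -11, 2, -4, 1]
  [-13, 6, -14, -11, -7, 2]
  [8, 18, 10, 1, 15, 12]
  [1, 18, 2, 5, 9, 11]
  [-11, 10, -12, 4, -5, 4]
  [-4, 10, -5, 10, 1, 5]
Key observation: the optimum is the walk 1->1->5, with weight (-5) + 1 = -4.
Optimal value attained by: walk 1->1->5.
Answer: (T^⊗2)[1][5] = -4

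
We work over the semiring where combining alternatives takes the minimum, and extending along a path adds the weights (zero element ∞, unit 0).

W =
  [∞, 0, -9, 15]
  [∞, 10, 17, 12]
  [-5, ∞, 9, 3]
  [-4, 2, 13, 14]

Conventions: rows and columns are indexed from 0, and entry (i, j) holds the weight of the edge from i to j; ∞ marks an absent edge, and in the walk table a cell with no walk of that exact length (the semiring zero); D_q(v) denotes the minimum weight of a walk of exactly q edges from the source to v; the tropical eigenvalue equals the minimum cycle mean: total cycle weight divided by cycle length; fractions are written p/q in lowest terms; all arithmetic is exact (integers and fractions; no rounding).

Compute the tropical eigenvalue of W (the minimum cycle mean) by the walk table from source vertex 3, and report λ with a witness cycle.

q=0: [∞, ∞, ∞, 0]
q=1: [-4, 2, 13, 14]
q=2: [8, -4, -13, 11]
q=3: [-18, 6, -4, -10]
q=4: [-14, -18, -27, -3]
Optimal cycle mean attained by: cycle 0->2->0, total (-9) + (-5), length 2.
Answer: λ = -7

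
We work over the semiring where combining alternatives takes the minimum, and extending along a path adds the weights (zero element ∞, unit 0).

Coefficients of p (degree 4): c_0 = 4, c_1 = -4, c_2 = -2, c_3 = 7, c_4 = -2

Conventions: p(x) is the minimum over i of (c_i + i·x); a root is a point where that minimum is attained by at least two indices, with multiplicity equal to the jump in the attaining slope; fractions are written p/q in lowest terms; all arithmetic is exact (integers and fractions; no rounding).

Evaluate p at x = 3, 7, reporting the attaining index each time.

p(3) = min(4+0·3=4, -4+1·3=-1, -2+2·3=4, 7+3·3=16, -2+4·3=10) = -1 (attained by i=1)
p(7) = min(4+0·7=4, -4+1·7=3, -2+2·7=12, 7+3·7=28, -2+4·7=26) = 3 (attained by i=1)
Answer: p(3) = -1; p(7) = 3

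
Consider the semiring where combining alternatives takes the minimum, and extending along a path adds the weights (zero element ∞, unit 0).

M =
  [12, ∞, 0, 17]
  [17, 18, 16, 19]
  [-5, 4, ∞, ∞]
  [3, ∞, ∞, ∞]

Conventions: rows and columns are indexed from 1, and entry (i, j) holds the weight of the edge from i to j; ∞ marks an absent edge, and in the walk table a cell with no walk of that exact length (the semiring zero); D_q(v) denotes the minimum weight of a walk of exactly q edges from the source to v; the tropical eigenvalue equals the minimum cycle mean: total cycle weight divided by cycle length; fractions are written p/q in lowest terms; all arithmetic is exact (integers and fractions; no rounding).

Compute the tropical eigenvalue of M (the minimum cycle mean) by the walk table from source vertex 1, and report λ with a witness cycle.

q=0: [0, ∞, ∞, ∞]
q=1: [12, ∞, 0, 17]
q=2: [-5, 4, 12, 29]
q=3: [7, 16, -5, 12]
q=4: [-10, -1, 7, 24]
Optimal cycle mean attained by: cycle 1->3->1, total 0 + (-5), length 2.
Answer: λ = -5/2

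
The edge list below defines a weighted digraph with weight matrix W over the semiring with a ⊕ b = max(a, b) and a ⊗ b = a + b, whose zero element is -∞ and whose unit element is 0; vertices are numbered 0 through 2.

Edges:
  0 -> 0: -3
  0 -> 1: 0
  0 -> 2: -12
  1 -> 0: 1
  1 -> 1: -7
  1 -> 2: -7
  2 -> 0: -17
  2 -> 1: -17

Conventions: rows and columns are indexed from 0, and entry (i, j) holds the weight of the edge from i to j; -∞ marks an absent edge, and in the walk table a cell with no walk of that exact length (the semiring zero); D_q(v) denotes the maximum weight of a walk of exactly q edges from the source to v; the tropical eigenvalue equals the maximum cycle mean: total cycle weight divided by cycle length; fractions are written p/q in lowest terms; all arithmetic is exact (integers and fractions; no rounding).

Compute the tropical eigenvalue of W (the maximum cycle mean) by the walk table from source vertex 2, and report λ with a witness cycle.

q=0: [-∞, -∞, 0]
q=1: [-17, -17, -∞]
q=2: [-16, -17, -24]
q=3: [-16, -16, -24]
Optimal cycle mean attained by: cycle 0->1->0, total 0 + 1, length 2.
Answer: λ = 1/2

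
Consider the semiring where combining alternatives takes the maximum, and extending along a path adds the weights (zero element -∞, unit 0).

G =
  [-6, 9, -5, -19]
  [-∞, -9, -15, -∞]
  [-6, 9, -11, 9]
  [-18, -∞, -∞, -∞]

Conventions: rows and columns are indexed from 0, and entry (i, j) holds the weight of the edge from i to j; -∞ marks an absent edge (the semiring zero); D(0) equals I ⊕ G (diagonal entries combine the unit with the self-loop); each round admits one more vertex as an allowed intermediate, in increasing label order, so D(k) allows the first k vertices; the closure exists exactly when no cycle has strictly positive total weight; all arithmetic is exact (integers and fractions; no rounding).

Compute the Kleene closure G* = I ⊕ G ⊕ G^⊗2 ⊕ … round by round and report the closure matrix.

D(0):
  [0, 9, -5, -19]
  [-∞, 0, -15, -∞]
  [-6, 9, 0, 9]
  [-18, -∞, -∞, 0]
D(1):
  [0, 9, -5, -19]
  [-∞, 0, -15, -∞]
  [-6, 9, 0, 9]
  [-18, -9, -23, 0]
D(2):
  [0, 9, -5, -19]
  [-∞, 0, -15, -∞]
  [-6, 9, 0, 9]
  [-18, -9, -23, 0]
D(3):
  [0, 9, -5, 4]
  [-21, 0, -15, -6]
  [-6, 9, 0, 9]
  [-18, -9, -23, 0]
D(4):
  [0, 9, -5, 4]
  [-21, 0, -15, -6]
  [-6, 9, 0, 9]
  [-18, -9, -23, 0]
Answer: G* = [[0, 9, -5, 4], [-21, 0, -15, -6], [-6, 9, 0, 9], [-18, -9, -23, 0]]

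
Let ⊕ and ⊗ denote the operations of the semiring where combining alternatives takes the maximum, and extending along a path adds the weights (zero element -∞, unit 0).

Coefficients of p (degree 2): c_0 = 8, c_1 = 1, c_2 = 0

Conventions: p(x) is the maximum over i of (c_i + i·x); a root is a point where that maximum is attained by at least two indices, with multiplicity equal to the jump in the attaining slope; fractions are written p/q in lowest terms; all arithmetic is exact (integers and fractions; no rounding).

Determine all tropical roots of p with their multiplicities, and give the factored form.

hull edge (i=0, c=8) to (i=2, c=0): slope -4, span 2
Factored form: p(x) = 0 ⊗ (x ⊕ 4) ⊗ (x ⊕ 4)
Answer: roots = 4 (mult 2)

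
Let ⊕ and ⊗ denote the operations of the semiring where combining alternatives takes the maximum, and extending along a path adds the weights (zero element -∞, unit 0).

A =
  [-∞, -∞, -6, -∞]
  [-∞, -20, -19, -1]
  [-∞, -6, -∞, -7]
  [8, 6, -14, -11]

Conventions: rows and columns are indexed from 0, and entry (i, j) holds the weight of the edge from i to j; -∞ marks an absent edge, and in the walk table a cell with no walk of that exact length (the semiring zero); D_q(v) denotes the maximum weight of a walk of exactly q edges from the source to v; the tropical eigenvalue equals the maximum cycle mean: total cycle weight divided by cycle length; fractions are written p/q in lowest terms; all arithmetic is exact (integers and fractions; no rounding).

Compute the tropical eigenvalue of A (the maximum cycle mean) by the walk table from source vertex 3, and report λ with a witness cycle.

q=0: [-∞, -∞, -∞, 0]
q=1: [8, 6, -14, -11]
q=2: [-3, -5, 2, 5]
q=3: [13, 11, -9, -5]
q=4: [3, 1, 7, 10]
Optimal cycle mean attained by: cycle 1->3->1, total (-1) + 6, length 2.
Answer: λ = 5/2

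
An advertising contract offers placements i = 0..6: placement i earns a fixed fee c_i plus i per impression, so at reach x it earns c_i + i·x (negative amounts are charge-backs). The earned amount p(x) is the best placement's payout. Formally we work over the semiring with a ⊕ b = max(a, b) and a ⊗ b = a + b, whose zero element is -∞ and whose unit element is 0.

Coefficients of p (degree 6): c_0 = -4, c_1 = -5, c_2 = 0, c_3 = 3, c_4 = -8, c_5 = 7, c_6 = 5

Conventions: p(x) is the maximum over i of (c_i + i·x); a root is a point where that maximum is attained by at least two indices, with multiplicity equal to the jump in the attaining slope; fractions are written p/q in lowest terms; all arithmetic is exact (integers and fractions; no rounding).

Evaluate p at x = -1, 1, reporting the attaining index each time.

p(-1) = max(-4+0·(-1)=-4, -5+1·(-1)=-6, 0+2·(-1)=-2, 3+3·(-1)=0, -8+4·(-1)=-12, 7+5·(-1)=2, 5+6·(-1)=-1) = 2 (attained by i=5)
p(1) = max(-4+0·1=-4, -5+1·1=-4, 0+2·1=2, 3+3·1=6, -8+4·1=-4, 7+5·1=12, 5+6·1=11) = 12 (attained by i=5)
Answer: p(-1) = 2; p(1) = 12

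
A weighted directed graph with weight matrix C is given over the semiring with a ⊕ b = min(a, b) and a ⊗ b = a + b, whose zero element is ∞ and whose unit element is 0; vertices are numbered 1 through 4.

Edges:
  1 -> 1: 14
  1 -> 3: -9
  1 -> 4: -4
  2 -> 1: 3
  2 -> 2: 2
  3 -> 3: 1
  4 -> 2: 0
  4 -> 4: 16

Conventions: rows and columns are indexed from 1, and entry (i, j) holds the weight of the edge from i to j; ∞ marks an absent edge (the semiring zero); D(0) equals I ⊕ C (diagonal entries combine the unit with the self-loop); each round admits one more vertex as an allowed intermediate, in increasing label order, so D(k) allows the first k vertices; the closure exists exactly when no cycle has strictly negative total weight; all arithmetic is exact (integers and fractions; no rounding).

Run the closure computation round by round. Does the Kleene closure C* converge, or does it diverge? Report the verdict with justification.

D(0):
  [0, ∞, -9, -4]
  [3, 0, ∞, ∞]
  [∞, ∞, 0, ∞]
  [∞, 0, ∞, 0]
D(1):
  [0, ∞, -9, -4]
  [3, 0, -6, -1]
  [∞, ∞, 0, ∞]
  [∞, 0, ∞, 0]
Detection: at round 2, diagonal entry (4, 4) turns strictly negative.
Key observation: the cycle 4->2->1->4 has total weight 0 + 3 + (-4), which is strictly negative.
Answer: DIVERGES — negative cycle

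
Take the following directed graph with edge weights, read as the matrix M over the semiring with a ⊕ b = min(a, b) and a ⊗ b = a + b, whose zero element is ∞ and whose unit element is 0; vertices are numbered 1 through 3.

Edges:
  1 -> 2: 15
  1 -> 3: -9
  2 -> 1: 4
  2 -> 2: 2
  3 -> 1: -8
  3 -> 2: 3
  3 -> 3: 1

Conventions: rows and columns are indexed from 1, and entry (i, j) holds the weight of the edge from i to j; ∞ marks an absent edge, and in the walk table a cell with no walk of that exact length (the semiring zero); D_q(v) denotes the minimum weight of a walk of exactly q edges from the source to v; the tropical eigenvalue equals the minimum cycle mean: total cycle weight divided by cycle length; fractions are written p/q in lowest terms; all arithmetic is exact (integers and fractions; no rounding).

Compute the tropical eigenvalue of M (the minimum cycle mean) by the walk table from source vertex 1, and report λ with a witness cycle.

q=0: [0, ∞, ∞]
q=1: [∞, 15, -9]
q=2: [-17, -6, -8]
q=3: [-16, -5, -26]
Optimal cycle mean attained by: cycle 1->3->1, total (-9) + (-8), length 2.
Answer: λ = -17/2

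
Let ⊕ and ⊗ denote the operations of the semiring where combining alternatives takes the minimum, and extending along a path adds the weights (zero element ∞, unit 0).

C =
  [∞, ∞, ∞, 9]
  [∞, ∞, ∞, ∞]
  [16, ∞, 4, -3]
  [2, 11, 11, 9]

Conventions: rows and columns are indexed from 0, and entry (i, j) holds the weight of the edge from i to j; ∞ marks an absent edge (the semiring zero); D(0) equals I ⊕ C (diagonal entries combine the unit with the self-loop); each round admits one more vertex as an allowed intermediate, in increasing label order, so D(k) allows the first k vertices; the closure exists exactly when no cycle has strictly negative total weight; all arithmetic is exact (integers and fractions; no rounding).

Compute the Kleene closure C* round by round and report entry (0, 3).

D(0):
  [0, ∞, ∞, 9]
  [∞, 0, ∞, ∞]
  [16, ∞, 0, -3]
  [2, 11, 11, 0]
D(1):
  [0, ∞, ∞, 9]
  [∞, 0, ∞, ∞]
  [16, ∞, 0, -3]
  [2, 11, 11, 0]
D(2):
  [0, ∞, ∞, 9]
  [∞, 0, ∞, ∞]
  [16, ∞, 0, -3]
  [2, 11, 11, 0]
D(3):
  [0, ∞, ∞, 9]
  [∞, 0, ∞, ∞]
  [16, ∞, 0, -3]
  [2, 11, 11, 0]
D(4):
  [0, 20, 20, 9]
  [∞, 0, ∞, ∞]
  [-1, 8, 0, -3]
  [2, 11, 11, 0]
Answer: C*[0][3] = 9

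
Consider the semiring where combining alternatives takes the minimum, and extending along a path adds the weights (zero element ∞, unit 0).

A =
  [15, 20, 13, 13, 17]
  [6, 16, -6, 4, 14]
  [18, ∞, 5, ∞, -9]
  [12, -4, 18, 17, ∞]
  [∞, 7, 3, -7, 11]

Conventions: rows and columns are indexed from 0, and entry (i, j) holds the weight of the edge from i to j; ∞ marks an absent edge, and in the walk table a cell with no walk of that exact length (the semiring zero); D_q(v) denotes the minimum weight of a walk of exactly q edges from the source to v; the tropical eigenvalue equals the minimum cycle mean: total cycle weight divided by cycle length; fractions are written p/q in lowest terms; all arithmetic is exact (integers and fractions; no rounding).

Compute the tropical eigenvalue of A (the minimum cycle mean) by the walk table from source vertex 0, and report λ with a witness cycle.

q=0: [0, ∞, ∞, ∞, ∞]
q=1: [15, 20, 13, 13, 17]
q=2: [25, 9, 14, 10, 4]
q=3: [15, 6, 3, -3, 5]
q=4: [9, -7, 0, -2, -6]
q=5: [-1, -6, -13, -13, -9]
Optimal cycle mean attained by: cycle 1->2->4->3->1, total (-6) + (-9) + (-7) + (-4), length 4.
Answer: λ = -13/2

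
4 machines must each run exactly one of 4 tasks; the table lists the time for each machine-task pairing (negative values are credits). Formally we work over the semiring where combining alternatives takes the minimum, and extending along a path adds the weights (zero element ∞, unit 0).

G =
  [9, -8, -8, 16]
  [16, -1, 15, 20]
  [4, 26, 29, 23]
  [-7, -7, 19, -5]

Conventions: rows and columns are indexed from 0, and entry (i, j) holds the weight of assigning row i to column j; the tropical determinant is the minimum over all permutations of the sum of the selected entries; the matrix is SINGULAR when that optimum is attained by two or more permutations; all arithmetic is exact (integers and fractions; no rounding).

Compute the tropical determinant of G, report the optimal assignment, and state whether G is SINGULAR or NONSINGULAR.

σ = (0, 1, 2, 3): 9 + (-1) + 29 + (-5) = 32
σ = (0, 1, 3, 2): 9 + (-1) + 23 + 19 = 50
σ = (0, 2, 1, 3): 9 + 15 + 26 + (-5) = 45
σ = (0, 2, 3, 1): 9 + 15 + 23 + (-7) = 40
σ = (0, 3, 1, 2): 9 + 20 + 26 + 19 = 74
σ = (0, 3, 2, 1): 9 + 20 + 29 + (-7) = 51
σ = (1, 0, 2, 3): (-8) + 16 + 29 + (-5) = 32
σ = (1, 0, 3, 2): (-8) + 16 + 23 + 19 = 50
σ = (1, 2, 0, 3): (-8) + 15 + 4 + (-5) = 6
σ = (1, 2, 3, 0): (-8) + 15 + 23 + (-7) = 23
σ = (1, 3, 0, 2): (-8) + 20 + 4 + 19 = 35
σ = (1, 3, 2, 0): (-8) + 20 + 29 + (-7) = 34
σ = (2, 0, 1, 3): (-8) + 16 + 26 + (-5) = 29
σ = (2, 0, 3, 1): (-8) + 16 + 23 + (-7) = 24
σ = (2, 1, 0, 3): (-8) + (-1) + 4 + (-5) = -10
σ = (2, 1, 3, 0): (-8) + (-1) + 23 + (-7) = 7
σ = (2, 3, 0, 1): (-8) + 20 + 4 + (-7) = 9
σ = (2, 3, 1, 0): (-8) + 20 + 26 + (-7) = 31
σ = (3, 0, 1, 2): 16 + 16 + 26 + 19 = 77
σ = (3, 0, 2, 1): 16 + 16 + 29 + (-7) = 54
σ = (3, 1, 0, 2): 16 + (-1) + 4 + 19 = 38
σ = (3, 1, 2, 0): 16 + (-1) + 29 + (-7) = 37
σ = (3, 2, 0, 1): 16 + 15 + 4 + (-7) = 28
σ = (3, 2, 1, 0): 16 + 15 + 26 + (-7) = 50
Optimal value attained by: σ = (2, 1, 0, 3).
Answer: det⊕(G) = -10; verdict: NONSINGULAR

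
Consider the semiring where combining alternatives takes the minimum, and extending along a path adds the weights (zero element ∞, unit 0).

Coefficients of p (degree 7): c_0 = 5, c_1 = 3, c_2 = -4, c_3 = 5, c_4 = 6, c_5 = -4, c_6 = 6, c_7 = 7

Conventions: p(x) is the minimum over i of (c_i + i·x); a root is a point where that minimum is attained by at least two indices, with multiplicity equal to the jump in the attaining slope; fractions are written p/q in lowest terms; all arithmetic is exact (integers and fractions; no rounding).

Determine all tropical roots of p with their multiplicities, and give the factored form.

hull edge (i=0, c=5) to (i=2, c=-4): slope -9/2, span 2
hull edge (i=2, c=-4) to (i=5, c=-4): slope 0, span 3
hull edge (i=5, c=-4) to (i=7, c=7): slope 11/2, span 2
Factored form: p(x) = 7 ⊗ (x ⊕ (-11/2)) ⊗ (x ⊕ (-11/2)) ⊗ (x ⊕ 0) ⊗ (x ⊕ 0) ⊗ (x ⊕ 0) ⊗ (x ⊕ 9/2) ⊗ (x ⊕ 9/2)
Answer: roots = -11/2 (mult 2), 0 (mult 3), 9/2 (mult 2)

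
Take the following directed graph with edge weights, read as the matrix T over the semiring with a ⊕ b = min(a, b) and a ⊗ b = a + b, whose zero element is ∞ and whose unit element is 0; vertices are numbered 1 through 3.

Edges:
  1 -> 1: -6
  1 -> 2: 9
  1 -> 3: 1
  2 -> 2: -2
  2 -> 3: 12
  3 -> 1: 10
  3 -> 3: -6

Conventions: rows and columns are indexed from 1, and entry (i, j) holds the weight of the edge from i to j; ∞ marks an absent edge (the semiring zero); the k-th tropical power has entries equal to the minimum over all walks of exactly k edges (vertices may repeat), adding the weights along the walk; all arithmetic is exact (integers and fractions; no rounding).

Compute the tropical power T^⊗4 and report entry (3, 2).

T^⊗2:
  [-12, 3, -5]
  [22, -4, 6]
  [4, 19, -12]
T^⊗3:
  [-18, -3, -11]
  [16, -6, 0]
  [-2, 13, -18]
T^⊗4:
  [-24, -9, -17]
  [10, -8, -6]
  [-8, 7, -24]
Key observation: the optimum is the walk 3->1->1->1->2, with weight 10 + (-6) + (-6) + 9 = 7.
Optimal value attained by: walk 3->1->1->1->2.
Answer: (T^⊗4)[3][2] = 7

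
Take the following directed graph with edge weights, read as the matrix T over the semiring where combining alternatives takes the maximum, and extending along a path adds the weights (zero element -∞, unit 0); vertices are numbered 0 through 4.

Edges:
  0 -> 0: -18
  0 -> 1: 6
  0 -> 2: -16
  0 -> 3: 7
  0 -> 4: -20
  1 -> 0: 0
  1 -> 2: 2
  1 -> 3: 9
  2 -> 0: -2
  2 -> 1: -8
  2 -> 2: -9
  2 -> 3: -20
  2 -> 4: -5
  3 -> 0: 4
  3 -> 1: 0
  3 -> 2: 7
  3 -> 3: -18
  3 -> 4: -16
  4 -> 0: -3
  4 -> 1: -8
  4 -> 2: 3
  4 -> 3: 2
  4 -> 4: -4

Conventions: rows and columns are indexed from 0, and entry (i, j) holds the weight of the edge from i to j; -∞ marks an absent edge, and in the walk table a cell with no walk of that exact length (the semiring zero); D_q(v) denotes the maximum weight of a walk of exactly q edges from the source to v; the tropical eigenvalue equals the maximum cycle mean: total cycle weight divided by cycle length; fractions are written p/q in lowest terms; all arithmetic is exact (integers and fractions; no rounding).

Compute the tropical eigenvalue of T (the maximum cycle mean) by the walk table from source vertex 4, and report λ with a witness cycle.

q=0: [-∞, -∞, -∞, -∞, 0]
q=1: [-3, -8, 3, 2, -4]
q=2: [6, 3, 9, 4, -2]
q=3: [8, 12, 11, 13, 4]
q=4: [17, 14, 20, 21, 6]
q=5: [25, 23, 28, 24, 15]
Optimal cycle mean attained by: cycle 0->1->3->0, total 6 + 9 + 4, length 3.
Answer: λ = 19/3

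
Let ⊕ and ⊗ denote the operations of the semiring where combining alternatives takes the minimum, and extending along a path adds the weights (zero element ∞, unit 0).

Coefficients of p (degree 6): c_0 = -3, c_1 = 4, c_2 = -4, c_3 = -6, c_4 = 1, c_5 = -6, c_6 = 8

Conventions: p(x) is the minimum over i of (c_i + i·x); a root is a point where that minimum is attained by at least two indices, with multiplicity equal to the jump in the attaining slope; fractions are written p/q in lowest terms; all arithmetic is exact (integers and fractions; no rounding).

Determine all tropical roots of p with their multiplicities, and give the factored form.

hull edge (i=0, c=-3) to (i=3, c=-6): slope -1, span 3
hull edge (i=3, c=-6) to (i=5, c=-6): slope 0, span 2
hull edge (i=5, c=-6) to (i=6, c=8): slope 14, span 1
Factored form: p(x) = 8 ⊗ (x ⊕ (-14)) ⊗ (x ⊕ 0) ⊗ (x ⊕ 0) ⊗ (x ⊕ 1) ⊗ (x ⊕ 1) ⊗ (x ⊕ 1)
Answer: roots = -14 (mult 1), 0 (mult 2), 1 (mult 3)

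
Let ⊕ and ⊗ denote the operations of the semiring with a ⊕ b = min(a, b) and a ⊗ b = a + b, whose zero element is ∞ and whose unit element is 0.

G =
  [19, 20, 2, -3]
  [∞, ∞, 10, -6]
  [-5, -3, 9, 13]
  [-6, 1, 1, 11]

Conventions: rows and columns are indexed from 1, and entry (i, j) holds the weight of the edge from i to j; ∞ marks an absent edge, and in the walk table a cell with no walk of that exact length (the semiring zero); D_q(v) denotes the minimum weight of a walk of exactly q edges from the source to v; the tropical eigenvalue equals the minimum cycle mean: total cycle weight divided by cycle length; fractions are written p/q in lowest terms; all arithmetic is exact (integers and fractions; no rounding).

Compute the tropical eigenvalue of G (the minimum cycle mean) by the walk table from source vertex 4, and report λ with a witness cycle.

q=0: [∞, ∞, ∞, 0]
q=1: [-6, 1, 1, 11]
q=2: [-4, -2, -4, -9]
q=3: [-15, -8, -8, -8]
q=4: [-14, -11, -13, -18]
Optimal cycle mean attained by: cycle 1->4->1, total (-3) + (-6), length 2.
Answer: λ = -9/2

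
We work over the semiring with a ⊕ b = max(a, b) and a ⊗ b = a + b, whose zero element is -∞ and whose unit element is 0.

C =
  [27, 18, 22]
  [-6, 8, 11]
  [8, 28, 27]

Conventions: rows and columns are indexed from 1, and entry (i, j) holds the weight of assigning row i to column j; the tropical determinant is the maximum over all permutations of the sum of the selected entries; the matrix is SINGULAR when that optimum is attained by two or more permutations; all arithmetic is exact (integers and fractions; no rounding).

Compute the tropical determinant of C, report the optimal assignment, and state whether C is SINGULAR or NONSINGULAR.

σ = (1, 2, 3): 27 + 8 + 27 = 62
σ = (1, 3, 2): 27 + 11 + 28 = 66
σ = (2, 1, 3): 18 + (-6) + 27 = 39
σ = (2, 3, 1): 18 + 11 + 8 = 37
σ = (3, 1, 2): 22 + (-6) + 28 = 44
σ = (3, 2, 1): 22 + 8 + 8 = 38
Optimal value attained by: σ = (1, 3, 2).
Answer: det⊕(C) = 66; verdict: NONSINGULAR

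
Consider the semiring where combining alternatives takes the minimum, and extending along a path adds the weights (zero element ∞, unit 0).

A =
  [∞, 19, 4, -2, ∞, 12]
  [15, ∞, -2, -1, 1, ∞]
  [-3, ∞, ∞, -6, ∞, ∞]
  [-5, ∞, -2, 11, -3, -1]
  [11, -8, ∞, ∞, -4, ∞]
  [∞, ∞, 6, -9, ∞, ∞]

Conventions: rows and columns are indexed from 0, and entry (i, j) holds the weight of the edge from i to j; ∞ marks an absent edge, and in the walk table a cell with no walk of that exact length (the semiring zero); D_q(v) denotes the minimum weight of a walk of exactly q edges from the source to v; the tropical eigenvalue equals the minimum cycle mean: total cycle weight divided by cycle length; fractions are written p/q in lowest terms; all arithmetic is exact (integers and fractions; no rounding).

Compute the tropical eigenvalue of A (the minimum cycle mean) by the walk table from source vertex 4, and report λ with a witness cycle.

q=0: [∞, ∞, ∞, ∞, 0, ∞]
q=1: [11, -8, ∞, ∞, -4, ∞]
q=2: [7, -12, -10, -9, -8, 23]
q=3: [-14, -16, -14, -16, -12, -10]
q=4: [-21, -20, -18, -20, -19, -17]
q=5: [-25, -27, -22, -26, -23, -21]
q=6: [-31, -31, -29, -30, -29, -27]
Optimal cycle mean attained by: cycle 3->5->3, total (-1) + (-9), length 2.
Answer: λ = -5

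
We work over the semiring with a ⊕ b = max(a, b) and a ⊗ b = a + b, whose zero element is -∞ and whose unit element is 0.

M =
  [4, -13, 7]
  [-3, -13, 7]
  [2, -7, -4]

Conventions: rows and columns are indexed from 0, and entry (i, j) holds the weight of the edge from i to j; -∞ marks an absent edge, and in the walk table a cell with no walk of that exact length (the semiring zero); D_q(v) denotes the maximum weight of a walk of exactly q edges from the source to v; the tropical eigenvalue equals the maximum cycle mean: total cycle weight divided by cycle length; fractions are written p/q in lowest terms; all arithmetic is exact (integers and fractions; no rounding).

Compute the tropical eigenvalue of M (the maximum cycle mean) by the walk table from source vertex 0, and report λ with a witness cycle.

q=0: [0, -∞, -∞]
q=1: [4, -13, 7]
q=2: [9, 0, 11]
q=3: [13, 4, 16]
Optimal cycle mean attained by: cycle 0->2->0, total 7 + 2, length 2.
Answer: λ = 9/2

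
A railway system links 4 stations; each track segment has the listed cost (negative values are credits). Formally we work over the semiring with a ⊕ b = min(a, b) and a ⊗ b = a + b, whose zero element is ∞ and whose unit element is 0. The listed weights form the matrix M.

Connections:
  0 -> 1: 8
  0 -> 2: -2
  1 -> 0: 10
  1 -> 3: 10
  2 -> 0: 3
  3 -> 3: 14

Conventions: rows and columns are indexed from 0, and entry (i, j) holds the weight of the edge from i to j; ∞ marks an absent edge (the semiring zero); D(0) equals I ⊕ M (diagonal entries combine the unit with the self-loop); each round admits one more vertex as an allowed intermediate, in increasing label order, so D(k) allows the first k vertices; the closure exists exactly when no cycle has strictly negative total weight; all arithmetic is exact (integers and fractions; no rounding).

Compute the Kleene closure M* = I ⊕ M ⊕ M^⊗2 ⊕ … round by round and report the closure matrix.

D(0):
  [0, 8, -2, ∞]
  [10, 0, ∞, 10]
  [3, ∞, 0, ∞]
  [∞, ∞, ∞, 0]
D(1):
  [0, 8, -2, ∞]
  [10, 0, 8, 10]
  [3, 11, 0, ∞]
  [∞, ∞, ∞, 0]
D(2):
  [0, 8, -2, 18]
  [10, 0, 8, 10]
  [3, 11, 0, 21]
  [∞, ∞, ∞, 0]
D(3):
  [0, 8, -2, 18]
  [10, 0, 8, 10]
  [3, 11, 0, 21]
  [∞, ∞, ∞, 0]
D(4):
  [0, 8, -2, 18]
  [10, 0, 8, 10]
  [3, 11, 0, 21]
  [∞, ∞, ∞, 0]
Answer: M* = [[0, 8, -2, 18], [10, 0, 8, 10], [3, 11, 0, 21], [∞, ∞, ∞, 0]]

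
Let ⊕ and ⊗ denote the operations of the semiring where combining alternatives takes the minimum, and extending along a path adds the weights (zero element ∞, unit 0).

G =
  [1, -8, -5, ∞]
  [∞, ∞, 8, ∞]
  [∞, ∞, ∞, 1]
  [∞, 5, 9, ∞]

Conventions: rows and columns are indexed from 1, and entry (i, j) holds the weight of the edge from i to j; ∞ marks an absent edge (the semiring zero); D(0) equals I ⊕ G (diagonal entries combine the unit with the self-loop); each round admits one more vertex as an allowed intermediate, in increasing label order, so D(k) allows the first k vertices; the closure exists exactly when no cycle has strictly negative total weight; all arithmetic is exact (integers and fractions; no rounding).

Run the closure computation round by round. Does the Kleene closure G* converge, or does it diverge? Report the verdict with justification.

D(0):
  [0, -8, -5, ∞]
  [∞, 0, 8, ∞]
  [∞, ∞, 0, 1]
  [∞, 5, 9, 0]
D(1):
  [0, -8, -5, ∞]
  [∞, 0, 8, ∞]
  [∞, ∞, 0, 1]
  [∞, 5, 9, 0]
D(2):
  [0, -8, -5, ∞]
  [∞, 0, 8, ∞]
  [∞, ∞, 0, 1]
  [∞, 5, 9, 0]
D(3):
  [0, -8, -5, -4]
  [∞, 0, 8, 9]
  [∞, ∞, 0, 1]
  [∞, 5, 9, 0]
D(4):
  [0, -8, -5, -4]
  [∞, 0, 8, 9]
  [∞, 6, 0, 1]
  [∞, 5, 9, 0]
Key observation: every diagonal entry stays at the unit through all rounds, so no improving cycle exists.
Answer: CONVERGES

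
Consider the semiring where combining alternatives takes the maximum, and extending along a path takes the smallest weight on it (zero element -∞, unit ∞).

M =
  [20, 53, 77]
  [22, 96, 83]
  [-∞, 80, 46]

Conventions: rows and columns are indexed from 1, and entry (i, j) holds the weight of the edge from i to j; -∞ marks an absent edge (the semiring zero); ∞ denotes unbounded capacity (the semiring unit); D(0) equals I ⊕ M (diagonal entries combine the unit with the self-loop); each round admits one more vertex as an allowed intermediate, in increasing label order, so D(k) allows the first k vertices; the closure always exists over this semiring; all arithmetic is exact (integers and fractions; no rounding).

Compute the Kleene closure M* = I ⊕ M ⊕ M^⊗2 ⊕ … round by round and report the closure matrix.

D(0):
  [∞, 53, 77]
  [22, ∞, 83]
  [-∞, 80, ∞]
D(1):
  [∞, 53, 77]
  [22, ∞, 83]
  [-∞, 80, ∞]
D(2):
  [∞, 53, 77]
  [22, ∞, 83]
  [22, 80, ∞]
D(3):
  [∞, 77, 77]
  [22, ∞, 83]
  [22, 80, ∞]
Answer: M* = [[∞, 77, 77], [22, ∞, 83], [22, 80, ∞]]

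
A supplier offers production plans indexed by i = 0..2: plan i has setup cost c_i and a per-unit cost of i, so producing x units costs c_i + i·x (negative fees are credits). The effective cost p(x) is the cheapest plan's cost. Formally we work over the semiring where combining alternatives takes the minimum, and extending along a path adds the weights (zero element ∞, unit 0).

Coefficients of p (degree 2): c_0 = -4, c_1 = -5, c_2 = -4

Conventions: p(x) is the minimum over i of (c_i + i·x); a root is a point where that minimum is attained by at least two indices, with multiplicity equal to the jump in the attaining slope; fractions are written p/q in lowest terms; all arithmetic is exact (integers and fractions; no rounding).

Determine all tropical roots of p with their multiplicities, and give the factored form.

hull edge (i=0, c=-4) to (i=1, c=-5): slope -1, span 1
hull edge (i=1, c=-5) to (i=2, c=-4): slope 1, span 1
Factored form: p(x) = -4 ⊗ (x ⊕ (-1)) ⊗ (x ⊕ 1)
Answer: roots = -1 (mult 1), 1 (mult 1)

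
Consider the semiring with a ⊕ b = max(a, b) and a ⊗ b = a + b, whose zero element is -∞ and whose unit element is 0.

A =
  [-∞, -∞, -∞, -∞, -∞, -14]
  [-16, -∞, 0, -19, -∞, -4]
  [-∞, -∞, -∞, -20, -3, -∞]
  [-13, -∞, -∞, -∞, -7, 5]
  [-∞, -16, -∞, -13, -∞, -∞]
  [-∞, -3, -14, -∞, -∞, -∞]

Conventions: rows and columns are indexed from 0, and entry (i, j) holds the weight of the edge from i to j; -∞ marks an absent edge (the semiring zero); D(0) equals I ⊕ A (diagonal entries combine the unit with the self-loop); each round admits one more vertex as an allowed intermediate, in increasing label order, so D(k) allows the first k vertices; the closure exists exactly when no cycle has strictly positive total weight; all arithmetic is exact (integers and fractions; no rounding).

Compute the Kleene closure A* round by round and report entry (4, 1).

D(0):
  [0, -∞, -∞, -∞, -∞, -14]
  [-16, 0, 0, -19, -∞, -4]
  [-∞, -∞, 0, -20, -3, -∞]
  [-13, -∞, -∞, 0, -7, 5]
  [-∞, -16, -∞, -13, 0, -∞]
  [-∞, -3, -14, -∞, -∞, 0]
D(1):
  [0, -∞, -∞, -∞, -∞, -14]
  [-16, 0, 0, -19, -∞, -4]
  [-∞, -∞, 0, -20, -3, -∞]
  [-13, -∞, -∞, 0, -7, 5]
  [-∞, -16, -∞, -13, 0, -∞]
  [-∞, -3, -14, -∞, -∞, 0]
D(2):
  [0, -∞, -∞, -∞, -∞, -14]
  [-16, 0, 0, -19, -∞, -4]
  [-∞, -∞, 0, -20, -3, -∞]
  [-13, -∞, -∞, 0, -7, 5]
  [-32, -16, -16, -13, 0, -20]
  [-19, -3, -3, -22, -∞, 0]
D(3):
  [0, -∞, -∞, -∞, -∞, -14]
  [-16, 0, 0, -19, -3, -4]
  [-∞, -∞, 0, -20, -3, -∞]
  [-13, -∞, -∞, 0, -7, 5]
  [-32, -16, -16, -13, 0, -20]
  [-19, -3, -3, -22, -6, 0]
D(4):
  [0, -∞, -∞, -∞, -∞, -14]
  [-16, 0, 0, -19, -3, -4]
  [-33, -∞, 0, -20, -3, -15]
  [-13, -∞, -∞, 0, -7, 5]
  [-26, -16, -16, -13, 0, -8]
  [-19, -3, -3, -22, -6, 0]
D(5):
  [0, -∞, -∞, -∞, -∞, -14]
  [-16, 0, 0, -16, -3, -4]
  [-29, -19, 0, -16, -3, -11]
  [-13, -23, -23, 0, -7, 5]
  [-26, -16, -16, -13, 0, -8]
  [-19, -3, -3, -19, -6, 0]
D(6):
  [0, -17, -17, -33, -20, -14]
  [-16, 0, 0, -16, -3, -4]
  [-29, -14, 0, -16, -3, -11]
  [-13, 2, 2, 0, -1, 5]
  [-26, -11, -11, -13, 0, -8]
  [-19, -3, -3, -19, -6, 0]
Answer: A*[4][1] = -11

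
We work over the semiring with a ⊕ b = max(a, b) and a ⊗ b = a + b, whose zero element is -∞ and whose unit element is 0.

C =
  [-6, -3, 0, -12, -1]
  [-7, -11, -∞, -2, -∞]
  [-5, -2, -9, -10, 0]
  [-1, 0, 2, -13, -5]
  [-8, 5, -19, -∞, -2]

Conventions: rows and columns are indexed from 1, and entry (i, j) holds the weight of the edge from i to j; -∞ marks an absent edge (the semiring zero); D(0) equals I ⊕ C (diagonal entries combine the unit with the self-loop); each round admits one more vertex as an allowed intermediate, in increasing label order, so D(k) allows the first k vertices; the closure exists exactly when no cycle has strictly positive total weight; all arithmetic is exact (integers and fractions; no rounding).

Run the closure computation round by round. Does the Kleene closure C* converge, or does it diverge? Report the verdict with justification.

D(0):
  [0, -3, 0, -12, -1]
  [-7, 0, -∞, -2, -∞]
  [-5, -2, 0, -10, 0]
  [-1, 0, 2, 0, -5]
  [-8, 5, -19, -∞, 0]
D(1):
  [0, -3, 0, -12, -1]
  [-7, 0, -7, -2, -8]
  [-5, -2, 0, -10, 0]
  [-1, 0, 2, 0, -2]
  [-8, 5, -8, -20, 0]
D(2):
  [0, -3, 0, -5, -1]
  [-7, 0, -7, -2, -8]
  [-5, -2, 0, -4, 0]
  [-1, 0, 2, 0, -2]
  [-2, 5, -2, 3, 0]
D(3):
  [0, -2, 0, -4, 0]
  [-7, 0, -7, -2, -7]
  [-5, -2, 0, -4, 0]
  [-1, 0, 2, 0, 2]
  [-2, 5, -2, 3, 0]
Detection: at round 4, diagonal entry (5, 5) turns strictly positive.
Key observation: the cycle 5->2->4->1->3->5 has total weight 5 + (-2) + (-1) + 0 + 0, which is strictly positive.
Answer: DIVERGES — positive cycle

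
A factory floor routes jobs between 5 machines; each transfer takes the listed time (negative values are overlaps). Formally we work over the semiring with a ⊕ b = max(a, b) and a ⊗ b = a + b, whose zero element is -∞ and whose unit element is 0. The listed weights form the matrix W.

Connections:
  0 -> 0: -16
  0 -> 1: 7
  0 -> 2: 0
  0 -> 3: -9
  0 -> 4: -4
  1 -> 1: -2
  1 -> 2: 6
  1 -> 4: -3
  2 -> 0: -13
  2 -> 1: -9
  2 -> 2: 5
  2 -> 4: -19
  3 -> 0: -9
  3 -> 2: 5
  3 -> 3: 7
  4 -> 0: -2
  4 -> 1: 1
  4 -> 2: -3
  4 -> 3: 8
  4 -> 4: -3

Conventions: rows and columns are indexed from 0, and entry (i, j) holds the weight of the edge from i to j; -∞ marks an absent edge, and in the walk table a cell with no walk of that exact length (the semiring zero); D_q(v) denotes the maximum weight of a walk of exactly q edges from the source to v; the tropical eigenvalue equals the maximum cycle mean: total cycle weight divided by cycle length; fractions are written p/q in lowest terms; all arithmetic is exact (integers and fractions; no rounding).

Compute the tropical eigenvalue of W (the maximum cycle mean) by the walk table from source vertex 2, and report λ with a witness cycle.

q=0: [-∞, -∞, 0, -∞, -∞]
q=1: [-13, -9, 5, -∞, -19]
q=2: [-8, -4, 10, -11, -12]
q=3: [-3, 1, 15, -4, -7]
q=4: [2, 6, 20, 3, -2]
q=5: [7, 11, 25, 10, 3]
Optimal cycle mean attained by: cycle 3->3, total 7, length 1.
Answer: λ = 7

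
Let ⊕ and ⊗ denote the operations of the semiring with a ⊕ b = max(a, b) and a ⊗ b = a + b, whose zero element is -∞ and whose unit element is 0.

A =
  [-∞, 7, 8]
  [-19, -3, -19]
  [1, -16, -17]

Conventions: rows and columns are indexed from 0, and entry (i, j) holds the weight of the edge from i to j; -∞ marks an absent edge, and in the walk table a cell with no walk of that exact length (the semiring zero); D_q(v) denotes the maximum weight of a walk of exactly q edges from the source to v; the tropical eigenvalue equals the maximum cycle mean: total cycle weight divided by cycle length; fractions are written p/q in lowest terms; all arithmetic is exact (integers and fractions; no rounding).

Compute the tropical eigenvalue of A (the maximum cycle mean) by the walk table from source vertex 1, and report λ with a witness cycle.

q=0: [-∞, 0, -∞]
q=1: [-19, -3, -19]
q=2: [-18, -6, -11]
q=3: [-10, -9, -10]
Optimal cycle mean attained by: cycle 0->2->0, total 8 + 1, length 2.
Answer: λ = 9/2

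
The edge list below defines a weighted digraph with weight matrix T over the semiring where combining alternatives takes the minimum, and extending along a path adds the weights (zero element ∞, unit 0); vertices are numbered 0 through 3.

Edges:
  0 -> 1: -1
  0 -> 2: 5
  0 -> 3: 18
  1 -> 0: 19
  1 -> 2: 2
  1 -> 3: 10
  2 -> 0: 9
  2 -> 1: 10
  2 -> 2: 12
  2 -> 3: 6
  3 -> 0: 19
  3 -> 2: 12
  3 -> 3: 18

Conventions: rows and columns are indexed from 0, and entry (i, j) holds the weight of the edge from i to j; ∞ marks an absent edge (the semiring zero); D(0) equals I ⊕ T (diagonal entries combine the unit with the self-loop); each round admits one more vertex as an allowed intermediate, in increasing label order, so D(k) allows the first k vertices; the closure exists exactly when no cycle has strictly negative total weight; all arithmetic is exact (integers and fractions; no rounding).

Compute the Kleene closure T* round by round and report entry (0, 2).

D(0):
  [0, -1, 5, 18]
  [19, 0, 2, 10]
  [9, 10, 0, 6]
  [19, ∞, 12, 0]
D(1):
  [0, -1, 5, 18]
  [19, 0, 2, 10]
  [9, 8, 0, 6]
  [19, 18, 12, 0]
D(2):
  [0, -1, 1, 9]
  [19, 0, 2, 10]
  [9, 8, 0, 6]
  [19, 18, 12, 0]
D(3):
  [0, -1, 1, 7]
  [11, 0, 2, 8]
  [9, 8, 0, 6]
  [19, 18, 12, 0]
D(4):
  [0, -1, 1, 7]
  [11, 0, 2, 8]
  [9, 8, 0, 6]
  [19, 18, 12, 0]
Answer: T*[0][2] = 1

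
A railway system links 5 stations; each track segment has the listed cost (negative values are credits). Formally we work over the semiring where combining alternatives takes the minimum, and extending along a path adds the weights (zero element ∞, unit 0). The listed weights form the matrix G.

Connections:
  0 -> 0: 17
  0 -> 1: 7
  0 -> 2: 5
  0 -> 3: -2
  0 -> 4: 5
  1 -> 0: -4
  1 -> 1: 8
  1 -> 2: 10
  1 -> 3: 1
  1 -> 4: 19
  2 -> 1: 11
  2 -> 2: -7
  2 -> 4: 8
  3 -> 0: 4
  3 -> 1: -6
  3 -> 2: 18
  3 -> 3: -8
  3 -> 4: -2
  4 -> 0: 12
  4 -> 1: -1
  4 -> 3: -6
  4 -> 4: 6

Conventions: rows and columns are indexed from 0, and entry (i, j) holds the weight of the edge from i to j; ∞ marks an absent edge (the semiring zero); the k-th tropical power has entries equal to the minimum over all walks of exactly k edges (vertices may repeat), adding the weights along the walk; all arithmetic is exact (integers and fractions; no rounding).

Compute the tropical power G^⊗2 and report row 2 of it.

G^⊗2:
  [2, -8, -2, -10, -4]
  [4, -5, 1, -7, -1]
  [7, 4, -14, 2, 1]
  [-10, -14, 4, -16, -10]
  [-5, -12, 9, -14, -8]
Answer: row 2 of G^⊗2 = [7, 4, -14, 2, 1]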